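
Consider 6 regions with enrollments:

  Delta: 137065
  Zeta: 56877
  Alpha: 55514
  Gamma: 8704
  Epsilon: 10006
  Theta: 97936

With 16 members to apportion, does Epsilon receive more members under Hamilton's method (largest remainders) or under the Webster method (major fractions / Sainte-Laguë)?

Hamilton

Hamilton: Delta 6, Zeta 3, Alpha 2, Gamma 0, Epsilon 1, Theta 4.
Webster: Delta 6, Zeta 3, Alpha 3, Gamma 0, Epsilon 0, Theta 4.
Epsilon gets 1 under Hamilton and 0 under Webster.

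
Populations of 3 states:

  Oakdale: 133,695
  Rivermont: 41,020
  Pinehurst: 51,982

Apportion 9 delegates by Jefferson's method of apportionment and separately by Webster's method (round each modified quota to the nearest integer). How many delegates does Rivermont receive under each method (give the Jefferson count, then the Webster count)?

Jefferson: Oakdale 6, Rivermont 1, Pinehurst 2.
Webster: Oakdale 5, Rivermont 2, Pinehurst 2.
Rivermont gets 1 under Jefferson and 2 under Webster.

1 and 2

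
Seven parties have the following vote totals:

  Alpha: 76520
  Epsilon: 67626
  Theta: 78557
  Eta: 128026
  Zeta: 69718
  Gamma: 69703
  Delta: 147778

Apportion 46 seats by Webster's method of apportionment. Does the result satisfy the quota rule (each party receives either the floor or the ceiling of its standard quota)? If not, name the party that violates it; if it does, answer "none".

none

Standard quotas: Alpha 5.518, Epsilon 4.876, Theta 5.665, Eta 9.232, Zeta 5.027, Gamma 5.026, Delta 10.656.
Webster allocation: Alpha 5, Epsilon 5, Theta 6, Eta 9, Zeta 5, Gamma 5, Delta 11.
Every allocation lies between the lower and upper quota.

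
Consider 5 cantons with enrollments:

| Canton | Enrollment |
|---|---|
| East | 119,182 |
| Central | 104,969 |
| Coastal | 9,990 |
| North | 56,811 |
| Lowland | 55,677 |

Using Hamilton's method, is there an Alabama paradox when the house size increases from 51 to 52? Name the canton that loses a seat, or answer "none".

Coastal

At 51 seats: East 18, Central 15, Coastal 2, North 8, Lowland 8.
At 52 seats: East 18, Central 16, Coastal 1, North 9, Lowland 8.
Coastal drops from 2 to 1.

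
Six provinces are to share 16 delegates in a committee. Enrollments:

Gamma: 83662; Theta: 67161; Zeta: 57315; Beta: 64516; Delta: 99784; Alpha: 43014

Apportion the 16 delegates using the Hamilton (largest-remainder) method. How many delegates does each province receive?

Total 415452; standard divisor 415452/16 ≈ 25965.75.
Standard quotas: Gamma 3.2220, Theta 2.5865, Zeta 2.2073, Beta 2.4847, Delta 3.8429, Alpha 1.6566.
Lower quotas: Gamma 3, Theta 2, Zeta 2, Beta 2, Delta 3, Alpha 1 (sum 13, leaving 3 seats).
Remainders in descending order: Delta 0.8429, Alpha 0.6566, Theta 0.5865, Beta 0.4847, Gamma 0.2220, Zeta 0.2073.
The surplus seats go to Delta, Alpha, Theta.

Gamma 3, Theta 3, Zeta 2, Beta 2, Delta 4, Alpha 2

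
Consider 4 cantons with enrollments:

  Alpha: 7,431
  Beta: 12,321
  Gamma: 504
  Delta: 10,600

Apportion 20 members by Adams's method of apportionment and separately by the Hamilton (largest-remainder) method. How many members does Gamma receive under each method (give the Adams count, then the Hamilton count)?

1 and 0

Adams: Alpha 5, Beta 7, Gamma 1, Delta 7.
Hamilton: Alpha 5, Beta 8, Gamma 0, Delta 7.
Gamma gets 1 under Adams and 0 under Hamilton.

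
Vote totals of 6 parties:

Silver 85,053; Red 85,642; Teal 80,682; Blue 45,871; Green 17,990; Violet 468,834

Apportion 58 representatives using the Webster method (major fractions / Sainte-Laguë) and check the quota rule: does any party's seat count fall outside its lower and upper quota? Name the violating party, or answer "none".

Standard quotas: Silver 6.292, Red 6.335, Teal 5.968, Blue 3.393, Green 1.331, Violet 34.681.
Webster allocation: Silver 6, Red 6, Teal 6, Blue 3, Green 1, Violet 36.
Violet has quota 34.681 (lower 34, upper 35) but receives 36 — outside the quota interval.

Violet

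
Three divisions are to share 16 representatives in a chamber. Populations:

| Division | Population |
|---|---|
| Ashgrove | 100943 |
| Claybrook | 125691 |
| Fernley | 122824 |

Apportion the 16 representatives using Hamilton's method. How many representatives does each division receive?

Standard divisor: 349458 ÷ 16 ≈ 21841.125.
Standard quotas: Ashgrove 4.6217, Claybrook 5.7548, Fernley 5.6235.
Lower quotas: Ashgrove 4, Claybrook 5, Fernley 5 (sum 14, leaving 2 seats).
Remainders in descending order: Claybrook 0.7548, Fernley 0.6235, Ashgrove 0.6217.
The surplus seats go to Claybrook, Fernley.

Ashgrove 4, Claybrook 6, Fernley 6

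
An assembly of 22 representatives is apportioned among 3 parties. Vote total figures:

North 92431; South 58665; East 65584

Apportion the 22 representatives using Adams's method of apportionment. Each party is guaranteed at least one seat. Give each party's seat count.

North 9; South 6; East 7

Standard divisor 216680/22 ≈ 9849.091; standard quotas: North 9.385, South 5.956, East 6.659.
Rounding up gives 10, 6, 7 = 23 seats, so the divisor must be adjusted.
With modified divisor 10600: modified quotas North 8.720, South 5.534, East 6.187.
Rounding up: North 9, South 6, East 7 (total 22).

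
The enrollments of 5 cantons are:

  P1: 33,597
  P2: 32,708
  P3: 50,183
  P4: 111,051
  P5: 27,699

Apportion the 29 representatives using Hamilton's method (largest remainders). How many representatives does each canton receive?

Total 255238; standard divisor 255238/29 ≈ 8801.31.
Standard quotas: P1 3.8173, P2 3.7163, P3 5.7018, P4 12.6176, P5 3.1471.
Lower quotas: P1 3, P2 3, P3 5, P4 12, P5 3 (sum 26, leaving 3 seats).
Remainders in descending order: P1 0.8173, P2 0.7163, P3 0.7018, P4 0.6176, P5 0.1471.
Largest remainders: P1, P2, P3 receive the extra seats.

P1 4, P2 4, P3 6, P4 12, P5 3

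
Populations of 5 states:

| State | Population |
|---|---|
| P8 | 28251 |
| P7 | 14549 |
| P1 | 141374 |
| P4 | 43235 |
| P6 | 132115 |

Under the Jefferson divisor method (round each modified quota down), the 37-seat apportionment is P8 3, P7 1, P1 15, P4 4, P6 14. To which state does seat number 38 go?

P1

Priority for the next seat is population ÷ (current seats + 1).
Priorities: P8 7062.750, P7 7274.500, P1 8835.875, P4 8647.000, P6 8807.667.
Highest priority: P1.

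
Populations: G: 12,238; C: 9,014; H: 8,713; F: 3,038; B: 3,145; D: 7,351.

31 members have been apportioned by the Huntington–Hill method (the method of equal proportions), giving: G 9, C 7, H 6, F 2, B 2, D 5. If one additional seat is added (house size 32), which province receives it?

Priority for the next seat is population ÷ (√(s·(s+1))).
Priorities: G 1289.998, C 1204.546, H 1344.445, F 1240.258, B 1283.941, D 1342.103.
Highest priority: H.

H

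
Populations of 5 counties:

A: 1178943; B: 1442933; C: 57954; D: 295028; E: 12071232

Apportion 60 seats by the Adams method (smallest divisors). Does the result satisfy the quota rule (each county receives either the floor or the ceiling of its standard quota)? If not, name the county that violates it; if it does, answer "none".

Standard quotas: A 4.701, B 5.754, C 0.231, D 1.176, E 48.137.
Adams allocation: A 5, B 6, C 1, D 2, E 46.
E has quota 48.137 (lower 48, upper 49) but receives 46 — outside the quota interval.

E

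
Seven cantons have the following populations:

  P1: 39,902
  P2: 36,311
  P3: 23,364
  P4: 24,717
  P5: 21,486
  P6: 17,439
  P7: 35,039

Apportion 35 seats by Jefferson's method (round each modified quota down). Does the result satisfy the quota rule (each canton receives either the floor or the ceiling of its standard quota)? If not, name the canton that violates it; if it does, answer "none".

none

Standard quotas: P1 7.044, P2 6.410, P3 4.125, P4 4.363, P5 3.793, P6 3.079, P7 6.186.
Jefferson allocation: P1 7, P2 7, P3 4, P4 4, P5 4, P6 3, P7 6.
Every allocation lies between the lower and upper quota.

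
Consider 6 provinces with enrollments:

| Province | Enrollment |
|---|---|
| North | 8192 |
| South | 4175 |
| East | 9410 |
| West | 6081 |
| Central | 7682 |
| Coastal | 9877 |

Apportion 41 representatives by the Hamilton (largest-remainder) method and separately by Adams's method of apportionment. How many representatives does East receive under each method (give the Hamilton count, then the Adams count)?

9 and 8

Hamilton: North 7, South 4, East 9, West 5, Central 7, Coastal 9.
Adams: North 7, South 4, East 8, West 6, Central 7, Coastal 9.
East gets 9 under Hamilton and 8 under Adams.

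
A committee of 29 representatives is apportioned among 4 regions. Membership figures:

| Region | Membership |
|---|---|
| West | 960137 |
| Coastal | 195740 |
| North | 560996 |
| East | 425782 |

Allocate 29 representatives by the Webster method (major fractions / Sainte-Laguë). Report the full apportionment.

West 13, Coastal 3, North 7, East 6

Standard divisor 2142655/29 ≈ 73884.655; standard quotas: West 12.995, Coastal 2.649, North 7.593, East 5.763.
Rounding to the nearest integer gives 13, 3, 8, 6 = 30 seats, so the divisor must be adjusted.
With modified divisor 75800: modified quotas West 12.667, Coastal 2.582, North 7.401, East 5.617.
Rounding to the nearest integer: West 13, Coastal 3, North 7, East 6 (total 29).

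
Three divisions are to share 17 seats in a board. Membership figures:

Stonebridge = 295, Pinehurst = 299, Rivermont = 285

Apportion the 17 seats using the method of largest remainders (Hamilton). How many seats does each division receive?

Stonebridge 6, Pinehurst 6, Rivermont 5

Standard divisor: 879 ÷ 17 ≈ 51.706.
Standard quotas: Stonebridge 5.705, Pinehurst 5.783, Rivermont 5.512.
Lower quotas: Stonebridge 5, Pinehurst 5, Rivermont 5 (sum 15, leaving 2 seats).
Remainders in descending order: Pinehurst 0.783, Stonebridge 0.705, Rivermont 0.512.
The surplus seats go to Pinehurst, Stonebridge.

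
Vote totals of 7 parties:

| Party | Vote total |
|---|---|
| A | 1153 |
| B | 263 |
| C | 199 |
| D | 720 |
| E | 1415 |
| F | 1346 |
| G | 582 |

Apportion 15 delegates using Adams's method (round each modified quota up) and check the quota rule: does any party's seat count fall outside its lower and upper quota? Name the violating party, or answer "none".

none

Standard quotas: A 3.046, B 0.695, C 0.526, D 1.902, E 3.738, F 3.556, G 1.538.
Adams allocation: A 3, B 1, C 1, D 2, E 3, F 3, G 2.
Every allocation lies between the lower and upper quota.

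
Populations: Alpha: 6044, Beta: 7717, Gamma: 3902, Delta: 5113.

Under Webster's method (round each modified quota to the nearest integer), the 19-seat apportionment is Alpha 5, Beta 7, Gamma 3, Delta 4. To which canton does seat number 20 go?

Priority for the next seat is population ÷ (current seats + 0.5).
Priorities: Alpha 1098.909, Beta 1028.933, Gamma 1114.857, Delta 1136.222.
Highest priority: Delta.

Delta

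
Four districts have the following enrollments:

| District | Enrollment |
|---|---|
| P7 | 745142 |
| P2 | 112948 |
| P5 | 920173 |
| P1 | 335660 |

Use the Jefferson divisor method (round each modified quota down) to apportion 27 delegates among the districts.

Standard divisor 2113923/27 ≈ 78293.444; standard quotas: P7 9.517, P2 1.443, P5 11.753, P1 4.287.
Rounding down gives 9, 1, 11, 4 = 25 seats, so the divisor must be adjusted.
With modified divisor 72600: modified quotas P7 10.264, P2 1.556, P5 12.675, P1 4.623.
Rounding down: P7 10, P2 1, P5 12, P1 4 (total 27).

P7=10, P2=1, P5=12, P1=4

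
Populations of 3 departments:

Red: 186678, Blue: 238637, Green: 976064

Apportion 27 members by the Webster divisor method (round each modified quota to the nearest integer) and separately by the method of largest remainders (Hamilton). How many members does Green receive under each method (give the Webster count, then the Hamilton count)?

18 and 19

Webster: Red 4, Blue 5, Green 18.
Hamilton: Red 3, Blue 5, Green 19.
Green gets 18 under Webster and 19 under Hamilton.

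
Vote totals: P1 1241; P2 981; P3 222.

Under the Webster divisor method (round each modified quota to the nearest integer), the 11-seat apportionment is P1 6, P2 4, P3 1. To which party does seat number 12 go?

Priority for the next seat is population ÷ (current seats + 0.5).
Priorities: P1 190.923, P2 218.000, P3 148.000.
Highest priority: P2.

P2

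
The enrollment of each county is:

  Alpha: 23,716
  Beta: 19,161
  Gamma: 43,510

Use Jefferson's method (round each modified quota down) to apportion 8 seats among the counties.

Standard divisor 86387/8 ≈ 10798.375; standard quotas: Alpha 2.196, Beta 1.774, Gamma 4.029.
Rounding down gives 2, 1, 4 = 7 seats, so the divisor must be adjusted.
With modified divisor 9100: modified quotas Alpha 2.606, Beta 2.106, Gamma 4.781.
Rounding down: Alpha 2, Beta 2, Gamma 4 (total 8).

Alpha=2; Beta=2; Gamma=4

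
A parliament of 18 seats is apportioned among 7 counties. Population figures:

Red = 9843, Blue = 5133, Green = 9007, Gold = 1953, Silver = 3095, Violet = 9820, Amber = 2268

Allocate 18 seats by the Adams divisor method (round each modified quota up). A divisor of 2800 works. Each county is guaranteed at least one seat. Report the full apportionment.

Red 4; Blue 2; Green 4; Gold 1; Silver 2; Violet 4; Amber 1

With modified divisor 2800: modified quotas Red 3.515, Blue 1.833, Green 3.217, Gold 0.698, Silver 1.105, Violet 3.507, Amber 0.810.
Rounding up: Red 4, Blue 2, Green 4, Gold 1, Silver 2, Violet 4, Amber 1 (total 18).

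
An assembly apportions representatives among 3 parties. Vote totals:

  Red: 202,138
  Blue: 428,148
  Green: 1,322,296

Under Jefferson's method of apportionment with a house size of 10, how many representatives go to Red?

1

Standard divisor 1952582/10 ≈ 195258.2; standard quotas: Red 1.035, Blue 2.193, Green 6.772.
Rounding down gives 1, 2, 6 = 9 seats, so the divisor must be adjusted.
With modified divisor 177100: modified quotas Red 1.141, Blue 2.418, Green 7.466.
Rounding down: Red 1, Blue 2, Green 7 (total 10).
Red receives 1.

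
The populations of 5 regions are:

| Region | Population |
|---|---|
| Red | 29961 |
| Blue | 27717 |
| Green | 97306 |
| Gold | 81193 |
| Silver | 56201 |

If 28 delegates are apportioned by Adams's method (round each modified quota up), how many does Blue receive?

Standard divisor 292378/28 ≈ 10442.071; standard quotas: Red 2.869, Blue 2.654, Green 9.319, Gold 7.776, Silver 5.382.
Rounding up gives 3, 3, 10, 8, 6 = 30 seats, so the divisor must be adjusted.
With modified divisor 11400: modified quotas Red 2.628, Blue 2.431, Green 8.536, Gold 7.122, Silver 4.930.
Rounding up: Red 3, Blue 3, Green 9, Gold 8, Silver 5 (total 28).
Blue receives 3.

3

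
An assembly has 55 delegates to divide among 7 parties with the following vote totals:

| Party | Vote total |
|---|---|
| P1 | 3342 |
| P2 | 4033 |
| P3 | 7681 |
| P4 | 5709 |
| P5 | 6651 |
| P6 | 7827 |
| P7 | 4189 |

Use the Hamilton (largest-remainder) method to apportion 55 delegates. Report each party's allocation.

P1 5, P2 5, P3 11, P4 8, P5 9, P6 11, P7 6

The standard divisor is 39432/55 ≈ 716.945.
Standard quotas: P1 4.6614, P2 5.6253, P3 10.7135, P4 7.9629, P5 9.2769, P6 10.9171, P7 5.8428.
Lower quotas: P1 4, P2 5, P3 10, P4 7, P5 9, P6 10, P7 5 (sum 50, leaving 5 seats).
Remainders in descending order: P4 0.9629, P6 0.9171, P7 0.8428, P3 0.7135, P1 0.6614, P2 0.6253, P5 0.2769.
Largest remainders: P4, P6, P7, P3, P1 receive the extra seats.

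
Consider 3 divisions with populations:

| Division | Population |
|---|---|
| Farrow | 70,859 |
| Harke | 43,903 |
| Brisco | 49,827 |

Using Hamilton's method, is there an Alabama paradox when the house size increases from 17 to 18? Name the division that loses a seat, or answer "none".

none

At 17 seats: Farrow 7, Harke 5, Brisco 5.
At 18 seats: Farrow 8, Harke 5, Brisco 5.
No division's allocation decreased.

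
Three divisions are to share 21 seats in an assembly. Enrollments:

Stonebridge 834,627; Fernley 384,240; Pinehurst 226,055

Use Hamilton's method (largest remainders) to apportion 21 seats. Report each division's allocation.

Total 1444922; standard divisor 1444922/21 ≈ 68805.81.
Standard quotas: Stonebridge 12.1302, Fernley 5.5844, Pinehurst 3.2854.
Lower quotas: Stonebridge 12, Fernley 5, Pinehurst 3 (sum 20, leaving 1 seat).
Remainders in descending order: Fernley 0.5844, Pinehurst 0.2854, Stonebridge 0.1302.
The surplus seat goes to Fernley.

Stonebridge: 12; Fernley: 6; Pinehurst: 3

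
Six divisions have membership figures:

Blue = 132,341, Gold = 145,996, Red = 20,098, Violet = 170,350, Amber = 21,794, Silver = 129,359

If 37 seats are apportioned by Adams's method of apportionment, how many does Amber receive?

Standard divisor 619938/37 ≈ 16755.081; standard quotas: Blue 7.899, Gold 8.714, Red 1.200, Violet 10.167, Amber 1.301, Silver 7.721.
Rounding up gives 8, 9, 2, 11, 2, 8 = 40 seats, so the divisor must be adjusted.
With modified divisor 18700: modified quotas Blue 7.077, Gold 7.807, Red 1.075, Violet 9.110, Amber 1.165, Silver 6.918.
Rounding up: Blue 8, Gold 8, Red 2, Violet 10, Amber 2, Silver 7 (total 37).
Amber receives 2.

2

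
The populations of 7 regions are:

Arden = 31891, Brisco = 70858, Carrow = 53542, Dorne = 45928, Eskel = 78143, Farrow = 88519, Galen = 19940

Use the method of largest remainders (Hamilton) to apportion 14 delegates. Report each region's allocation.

The standard divisor is 388821/14 ≈ 27772.929.
Standard quotas: Arden 1.1483, Brisco 2.5513, Carrow 1.9278, Dorne 1.6537, Eskel 2.8136, Farrow 3.1872, Galen 0.7180.
Lower quotas: Arden 1, Brisco 2, Carrow 1, Dorne 1, Eskel 2, Farrow 3, Galen 0 (sum 10, leaving 4 seats).
Remainders in descending order: Carrow 0.9278, Eskel 0.8136, Galen 0.7180, Dorne 0.6537, Brisco 0.5513, Farrow 0.1872, Arden 0.1483.
Largest remainders: Carrow, Eskel, Galen, Dorne receive the extra seats.

Arden: 1; Brisco: 2; Carrow: 2; Dorne: 2; Eskel: 3; Farrow: 3; Galen: 1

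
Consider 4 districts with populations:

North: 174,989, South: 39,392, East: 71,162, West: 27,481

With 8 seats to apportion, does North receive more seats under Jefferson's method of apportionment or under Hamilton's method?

Jefferson: North 5, South 1, East 2, West 0.
Hamilton: North 4, South 1, East 2, West 1.
North gets 5 under Jefferson and 4 under Hamilton.

Jefferson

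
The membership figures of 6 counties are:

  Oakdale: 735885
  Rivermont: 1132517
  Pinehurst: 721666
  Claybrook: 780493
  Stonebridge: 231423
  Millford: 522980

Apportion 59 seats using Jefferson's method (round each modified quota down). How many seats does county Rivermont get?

17

Standard divisor 4124964/59 ≈ 69914.644; standard quotas: Oakdale 10.525, Rivermont 16.199, Pinehurst 10.322, Claybrook 11.164, Stonebridge 3.310, Millford 7.480.
Rounding down gives 10, 16, 10, 11, 3, 7 = 57 seats, so the divisor must be adjusted.
With modified divisor 66100: modified quotas Oakdale 11.133, Rivermont 17.133, Pinehurst 10.918, Claybrook 11.808, Stonebridge 3.501, Millford 7.912.
Rounding down: Oakdale 11, Rivermont 17, Pinehurst 10, Claybrook 11, Stonebridge 3, Millford 7 (total 59).
Rivermont receives 17.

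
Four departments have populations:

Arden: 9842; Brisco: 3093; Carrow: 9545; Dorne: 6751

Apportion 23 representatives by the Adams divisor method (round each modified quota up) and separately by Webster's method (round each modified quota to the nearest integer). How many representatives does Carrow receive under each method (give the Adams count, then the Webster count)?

Adams: Arden 8, Brisco 3, Carrow 7, Dorne 5.
Webster: Arden 8, Brisco 2, Carrow 8, Dorne 5.
Carrow gets 7 under Adams and 8 under Webster.

7 and 8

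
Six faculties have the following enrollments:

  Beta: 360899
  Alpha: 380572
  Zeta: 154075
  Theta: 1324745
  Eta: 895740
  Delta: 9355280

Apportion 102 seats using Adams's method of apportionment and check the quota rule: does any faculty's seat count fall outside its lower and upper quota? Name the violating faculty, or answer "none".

Standard quotas: Beta 2.952, Alpha 3.113, Zeta 1.260, Theta 10.835, Eta 7.326, Delta 76.515.
Adams allocation: Beta 3, Alpha 4, Zeta 2, Theta 11, Eta 8, Delta 74.
Delta has quota 76.515 (lower 76, upper 77) but receives 74 — outside the quota interval.

Delta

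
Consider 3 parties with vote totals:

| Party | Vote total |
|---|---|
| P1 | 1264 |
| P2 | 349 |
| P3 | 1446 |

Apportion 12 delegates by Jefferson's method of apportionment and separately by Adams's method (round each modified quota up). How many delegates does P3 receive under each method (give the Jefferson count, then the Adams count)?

Jefferson: P1 5, P2 1, P3 6.
Adams: P1 5, P2 2, P3 5.
P3 gets 6 under Jefferson and 5 under Adams.

6 and 5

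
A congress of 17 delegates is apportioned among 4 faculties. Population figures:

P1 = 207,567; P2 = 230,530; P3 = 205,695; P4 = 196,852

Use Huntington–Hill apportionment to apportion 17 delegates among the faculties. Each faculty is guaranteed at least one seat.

With divisor 48981: modified quotas P1 4.238, P2 4.707, P3 4.199, P4 4.019.
Geometric-mean thresholds: P1 √(4·5)=4.472, P2 √(4·5)=4.472, P3 √(4·5)=4.472, P4 √(4·5)=4.472.
Each quota rounded against its threshold gives P1 4, P2 5, P3 4, P4 4 (total 17).

P1=4, P2=5, P3=4, P4=4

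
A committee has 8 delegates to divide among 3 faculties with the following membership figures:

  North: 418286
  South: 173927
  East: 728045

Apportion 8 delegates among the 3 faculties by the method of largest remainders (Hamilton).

The standard divisor is 1320258/8 ≈ 165032.25.
Standard quotas: North 2.5346, South 1.0539, East 4.4115.
Lower quotas: North 2, South 1, East 4 (sum 7, leaving 1 seat).
Remainders in descending order: North 0.5346, East 0.4115, South 0.0539.
Largest remainder: North receives the extra seat.

North 3, South 1, East 4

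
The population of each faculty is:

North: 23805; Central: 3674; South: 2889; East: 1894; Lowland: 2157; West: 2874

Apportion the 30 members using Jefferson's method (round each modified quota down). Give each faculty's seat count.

Standard divisor 37293/30 ≈ 1243.1; standard quotas: North 19.150, Central 2.956, South 2.324, East 1.524, Lowland 1.735, West 2.312.
Rounding down gives 19, 2, 2, 1, 1, 2 = 27 seats, so the divisor must be adjusted.
With modified divisor 1100: modified quotas North 21.641, Central 3.340, South 2.626, East 1.722, Lowland 1.961, West 2.613.
Rounding down: North 21, Central 3, South 2, East 1, Lowland 1, West 2 (total 30).

North: 21, Central: 3, South: 2, East: 1, Lowland: 1, West: 2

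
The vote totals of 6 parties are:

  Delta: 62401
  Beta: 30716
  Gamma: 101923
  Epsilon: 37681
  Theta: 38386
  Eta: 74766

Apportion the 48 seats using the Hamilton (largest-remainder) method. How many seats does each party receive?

Delta=9, Beta=4, Gamma=14, Epsilon=5, Theta=5, Eta=11

The standard divisor is 345873/48 ≈ 7205.688.
Standard quotas: Delta 8.6600, Beta 4.2627, Gamma 14.1448, Epsilon 5.2293, Theta 5.3272, Eta 10.3760.
Lower quotas: Delta 8, Beta 4, Gamma 14, Epsilon 5, Theta 5, Eta 10 (sum 46, leaving 2 seats).
Remainders in descending order: Delta 0.6600, Eta 0.3760, Theta 0.3272, Beta 0.2627, Epsilon 0.2293, Gamma 0.1448.
The surplus seats go to Delta, Eta.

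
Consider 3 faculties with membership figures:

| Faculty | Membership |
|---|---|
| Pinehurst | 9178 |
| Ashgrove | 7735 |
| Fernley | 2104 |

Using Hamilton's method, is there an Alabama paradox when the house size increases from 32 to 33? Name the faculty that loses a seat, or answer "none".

At 32 seats: Pinehurst 15, Ashgrove 13, Fernley 4.
At 33 seats: Pinehurst 16, Ashgrove 13, Fernley 4.
No faculty's allocation decreased.

none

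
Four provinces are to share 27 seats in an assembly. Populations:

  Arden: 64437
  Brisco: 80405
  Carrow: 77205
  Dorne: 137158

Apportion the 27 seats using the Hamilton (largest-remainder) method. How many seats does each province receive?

Arden 5, Brisco 6, Carrow 6, Dorne 10

The standard divisor is 359205/27 ≈ 13303.889.
Standard quotas: Arden 4.8435, Brisco 6.0437, Carrow 5.8032, Dorne 10.3096.
Lower quotas: Arden 4, Brisco 6, Carrow 5, Dorne 10 (sum 25, leaving 2 seats).
Remainders in descending order: Arden 0.8435, Carrow 0.8032, Dorne 0.3096, Brisco 0.0437.
The surplus seats go to Arden, Carrow.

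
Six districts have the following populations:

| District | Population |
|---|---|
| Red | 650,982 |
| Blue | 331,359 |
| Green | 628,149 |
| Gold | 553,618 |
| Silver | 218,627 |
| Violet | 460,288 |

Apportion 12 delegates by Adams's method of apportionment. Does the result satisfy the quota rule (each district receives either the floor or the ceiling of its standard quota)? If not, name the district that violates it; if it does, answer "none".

Standard quotas: Red 2.748, Blue 1.399, Green 2.651, Gold 2.337, Silver 0.923, Violet 1.943.
Adams allocation: Red 3, Blue 2, Green 2, Gold 2, Silver 1, Violet 2.
Every allocation lies between the lower and upper quota.

none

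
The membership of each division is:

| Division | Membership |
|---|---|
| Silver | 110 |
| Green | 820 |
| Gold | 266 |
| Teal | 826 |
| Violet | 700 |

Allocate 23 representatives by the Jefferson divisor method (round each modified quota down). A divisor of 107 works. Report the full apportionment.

With modified divisor 107: modified quotas Silver 1.028, Green 7.664, Gold 2.486, Teal 7.720, Violet 6.542.
Rounding down: Silver 1, Green 7, Gold 2, Teal 7, Violet 6 (total 23).

Silver 1; Green 7; Gold 2; Teal 7; Violet 6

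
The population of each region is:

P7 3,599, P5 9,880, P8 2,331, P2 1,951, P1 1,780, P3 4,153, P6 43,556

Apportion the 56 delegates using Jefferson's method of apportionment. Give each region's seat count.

Standard divisor 67250/56 ≈ 1200.893; standard quotas: P7 2.997, P5 8.227, P8 1.941, P2 1.625, P1 1.482, P3 3.458, P6 36.270.
Rounding down gives 2, 8, 1, 1, 1, 3, 36 = 52 seats, so the divisor must be adjusted.
With modified divisor 1130: modified quotas P7 3.185, P5 8.743, P8 2.063, P2 1.727, P1 1.575, P3 3.675, P6 38.545.
Rounding down: P7 3, P5 8, P8 2, P2 1, P1 1, P3 3, P6 38 (total 56).

P7: 3; P5: 8; P8: 2; P2: 1; P1: 1; P3: 3; P6: 38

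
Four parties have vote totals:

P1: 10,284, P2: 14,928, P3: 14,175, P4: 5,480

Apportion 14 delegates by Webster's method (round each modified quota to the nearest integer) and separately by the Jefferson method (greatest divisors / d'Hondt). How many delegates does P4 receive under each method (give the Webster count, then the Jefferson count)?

2 and 1

Webster: P1 3, P2 5, P3 4, P4 2.
Jefferson: P1 3, P2 5, P3 5, P4 1.
P4 gets 2 under Webster and 1 under Jefferson.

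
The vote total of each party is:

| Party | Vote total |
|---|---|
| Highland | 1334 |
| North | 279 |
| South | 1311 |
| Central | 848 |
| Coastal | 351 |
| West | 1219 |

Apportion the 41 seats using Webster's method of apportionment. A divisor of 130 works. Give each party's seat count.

Highland: 10, North: 2, South: 10, Central: 7, Coastal: 3, West: 9

With modified divisor 130: modified quotas Highland 10.262, North 2.146, South 10.085, Central 6.523, Coastal 2.700, West 9.377.
Rounding to the nearest integer: Highland 10, North 2, South 10, Central 7, Coastal 3, West 9 (total 41).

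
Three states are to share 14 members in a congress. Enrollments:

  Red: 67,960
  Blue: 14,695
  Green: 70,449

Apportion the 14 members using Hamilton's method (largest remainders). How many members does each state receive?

Standard divisor: 153104 ÷ 14 = 10936.
Standard quotas: Red 6.2143, Blue 1.3437, Green 6.4419.
Lower quotas: Red 6, Blue 1, Green 6 (sum 13, leaving 1 seat).
Remainders in descending order: Green 0.4419, Blue 0.3437, Red 0.2143.
The surplus seat goes to Green.

Red 6, Blue 1, Green 7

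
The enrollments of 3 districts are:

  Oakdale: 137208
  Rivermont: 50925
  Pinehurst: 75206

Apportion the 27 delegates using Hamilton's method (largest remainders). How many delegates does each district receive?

Oakdale: 14, Rivermont: 5, Pinehurst: 8

Total 263339; standard divisor 263339/27 ≈ 9753.296.
Standard quotas: Oakdale 14.0679, Rivermont 5.2213, Pinehurst 7.7108.
Lower quotas: Oakdale 14, Rivermont 5, Pinehurst 7 (sum 26, leaving 1 seat).
Remainders in descending order: Pinehurst 0.7108, Rivermont 0.2213, Oakdale 0.0679.
The surplus seat goes to Pinehurst.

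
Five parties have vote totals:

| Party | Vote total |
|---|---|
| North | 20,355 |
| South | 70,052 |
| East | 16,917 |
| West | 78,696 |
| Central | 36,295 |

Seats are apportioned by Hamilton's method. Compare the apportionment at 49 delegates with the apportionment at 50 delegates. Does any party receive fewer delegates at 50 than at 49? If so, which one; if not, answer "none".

At 49 seats: North 5, South 15, East 4, West 17, Central 8.
At 50 seats: North 4, South 16, East 4, West 18, Central 8.
North drops from 5 to 4.

North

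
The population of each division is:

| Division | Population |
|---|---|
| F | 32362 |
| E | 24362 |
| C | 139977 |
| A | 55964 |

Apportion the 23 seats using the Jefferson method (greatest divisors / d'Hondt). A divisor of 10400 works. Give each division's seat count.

F 3, E 2, C 13, A 5

With modified divisor 10400: modified quotas F 3.112, E 2.342, C 13.459, A 5.381.
Rounding down: F 3, E 2, C 13, A 5 (total 23).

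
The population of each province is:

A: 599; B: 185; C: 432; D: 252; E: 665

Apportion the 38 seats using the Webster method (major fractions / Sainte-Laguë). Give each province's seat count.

A=11; B=3; C=8; D=4; E=12

Standard divisor 2133/38 ≈ 56.132; standard quotas: A 10.671, B 3.296, C 7.696, D 4.489, E 11.847.
Rounding to the nearest integer gives A 11, B 3, C 8, D 4, E 12 — total 38, matching the house size, so no adjustment is needed.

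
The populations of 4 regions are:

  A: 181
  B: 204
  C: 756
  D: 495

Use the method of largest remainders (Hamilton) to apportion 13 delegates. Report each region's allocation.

A 1, B 2, C 6, D 4

The standard divisor is 1636/13 ≈ 125.846.
Standard quotas: A 1.438, B 1.621, C 6.007, D 3.933.
Lower quotas: A 1, B 1, C 6, D 3 (sum 11, leaving 2 seats).
Remainders in descending order: D 0.933, B 0.621, A 0.438, C 0.007.
The surplus seats go to D, B.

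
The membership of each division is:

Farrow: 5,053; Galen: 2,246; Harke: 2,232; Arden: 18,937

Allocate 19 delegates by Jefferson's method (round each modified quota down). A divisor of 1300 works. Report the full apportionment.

With modified divisor 1300: modified quotas Farrow 3.887, Galen 1.728, Harke 1.717, Arden 14.567.
Rounding down: Farrow 3, Galen 1, Harke 1, Arden 14 (total 19).

Farrow 3, Galen 1, Harke 1, Arden 14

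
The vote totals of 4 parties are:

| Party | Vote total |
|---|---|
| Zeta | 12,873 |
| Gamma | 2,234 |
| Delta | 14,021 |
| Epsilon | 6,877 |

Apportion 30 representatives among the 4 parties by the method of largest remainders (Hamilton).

Zeta 11; Gamma 2; Delta 11; Epsilon 6

Total 36005; standard divisor 36005/30 ≈ 1200.167.
Standard quotas: Zeta 10.7260, Gamma 1.8614, Delta 11.6825, Epsilon 5.7300.
Lower quotas: Zeta 10, Gamma 1, Delta 11, Epsilon 5 (sum 27, leaving 3 seats).
Remainders in descending order: Gamma 0.8614, Epsilon 0.7300, Zeta 0.7260, Delta 0.6825.
Largest remainders: Gamma, Epsilon, Zeta receive the extra seats.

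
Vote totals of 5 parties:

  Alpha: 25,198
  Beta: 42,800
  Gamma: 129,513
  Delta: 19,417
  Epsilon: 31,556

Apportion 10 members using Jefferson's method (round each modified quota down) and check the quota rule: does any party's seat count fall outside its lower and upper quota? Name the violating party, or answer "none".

Standard quotas: Alpha 1.014, Beta 1.722, Gamma 5.212, Delta 0.781, Epsilon 1.270.
Jefferson allocation: Alpha 1, Beta 2, Gamma 6, Delta 0, Epsilon 1.
Every allocation lies between the lower and upper quota.

none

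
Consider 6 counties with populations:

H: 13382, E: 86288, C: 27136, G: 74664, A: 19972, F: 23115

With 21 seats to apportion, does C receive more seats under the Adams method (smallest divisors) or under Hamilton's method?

Adams

Adams: H 1, E 7, C 3, G 6, A 2, F 2.
Hamilton: H 1, E 7, C 2, G 7, A 2, F 2.
C gets 3 under Adams and 2 under Hamilton.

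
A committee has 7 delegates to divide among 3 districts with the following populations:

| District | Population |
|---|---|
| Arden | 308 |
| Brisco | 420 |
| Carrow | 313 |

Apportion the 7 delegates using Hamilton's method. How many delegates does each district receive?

Arden: 2, Brisco: 3, Carrow: 2

Total 1041; standard divisor 1041/7 ≈ 148.714.
Standard quotas: Arden 2.071, Brisco 2.824, Carrow 2.105.
Lower quotas: Arden 2, Brisco 2, Carrow 2 (sum 6, leaving 1 seat).
Remainders in descending order: Brisco 0.824, Carrow 0.105, Arden 0.071.
The surplus seat goes to Brisco.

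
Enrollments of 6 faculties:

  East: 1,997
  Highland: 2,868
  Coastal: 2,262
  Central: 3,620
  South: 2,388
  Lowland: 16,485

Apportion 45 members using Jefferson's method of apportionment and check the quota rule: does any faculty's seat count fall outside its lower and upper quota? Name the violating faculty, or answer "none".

Standard quotas: East 3.034, Highland 4.357, Coastal 3.437, Central 5.500, South 3.628, Lowland 25.045.
Jefferson allocation: East 3, Highland 4, Coastal 3, Central 5, South 3, Lowland 27.
Lowland has quota 25.045 (lower 25, upper 26) but receives 27 — outside the quota interval.

Lowland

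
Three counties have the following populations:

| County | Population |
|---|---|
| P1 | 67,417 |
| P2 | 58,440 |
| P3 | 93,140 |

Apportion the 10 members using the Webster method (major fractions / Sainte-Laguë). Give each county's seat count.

P1 3, P2 3, P3 4

Standard divisor 218997/10 ≈ 21899.7; standard quotas: P1 3.078, P2 2.669, P3 4.253.
Rounding to the nearest integer gives P1 3, P2 3, P3 4 — total 10, matching the house size, so no adjustment is needed.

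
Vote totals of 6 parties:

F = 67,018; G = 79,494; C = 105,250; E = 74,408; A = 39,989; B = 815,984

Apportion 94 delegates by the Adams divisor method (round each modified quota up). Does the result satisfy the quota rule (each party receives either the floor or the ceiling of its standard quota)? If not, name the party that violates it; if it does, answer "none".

Standard quotas: F 5.329, G 6.321, C 8.369, E 5.917, A 3.180, B 64.884.
Adams allocation: F 6, G 7, C 8, E 6, A 4, B 63.
B has quota 64.884 (lower 64, upper 65) but receives 63 — outside the quota interval.

B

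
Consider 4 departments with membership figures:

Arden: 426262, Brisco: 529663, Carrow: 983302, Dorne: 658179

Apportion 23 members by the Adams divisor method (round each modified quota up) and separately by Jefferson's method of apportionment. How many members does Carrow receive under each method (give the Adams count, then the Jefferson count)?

Adams: Arden 4, Brisco 5, Carrow 8, Dorne 6.
Jefferson: Arden 4, Brisco 4, Carrow 9, Dorne 6.
Carrow gets 8 under Adams and 9 under Jefferson.

8 and 9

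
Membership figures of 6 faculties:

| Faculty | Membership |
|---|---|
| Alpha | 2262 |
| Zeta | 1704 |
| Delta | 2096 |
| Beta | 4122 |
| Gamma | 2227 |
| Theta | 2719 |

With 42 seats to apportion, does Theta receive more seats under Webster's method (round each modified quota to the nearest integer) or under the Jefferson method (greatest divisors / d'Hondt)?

Webster: Alpha 6, Zeta 5, Delta 6, Beta 11, Gamma 6, Theta 8.
Jefferson: Alpha 6, Zeta 5, Delta 6, Beta 12, Gamma 6, Theta 7.
Theta gets 8 under Webster and 7 under Jefferson.

Webster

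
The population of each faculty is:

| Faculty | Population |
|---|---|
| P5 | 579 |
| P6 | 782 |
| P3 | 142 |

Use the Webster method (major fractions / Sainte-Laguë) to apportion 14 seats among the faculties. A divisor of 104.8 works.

P5: 6; P6: 7; P3: 1

With modified divisor 104.8: modified quotas P5 5.525, P6 7.462, P3 1.355.
Rounding to the nearest integer: P5 6, P6 7, P3 1 (total 14).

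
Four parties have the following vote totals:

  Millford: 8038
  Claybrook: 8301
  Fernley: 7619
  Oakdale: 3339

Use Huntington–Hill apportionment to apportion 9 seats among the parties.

With divisor 3196: modified quotas Millford 2.515, Claybrook 2.597, Fernley 2.384, Oakdale 1.045.
Geometric-mean thresholds: Millford √(2·3)=2.449, Claybrook √(2·3)=2.449, Fernley √(2·3)=2.449, Oakdale √(1·2)=1.414.
Each quota rounded against its threshold gives Millford 3, Claybrook 3, Fernley 2, Oakdale 1 (total 9).

Millford: 3, Claybrook: 3, Fernley: 2, Oakdale: 1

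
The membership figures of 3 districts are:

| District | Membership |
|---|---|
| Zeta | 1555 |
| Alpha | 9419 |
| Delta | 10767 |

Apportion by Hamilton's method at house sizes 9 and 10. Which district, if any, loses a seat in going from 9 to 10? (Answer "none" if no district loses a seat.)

none

At 9 seats: Zeta 1, Alpha 4, Delta 4.
At 10 seats: Zeta 1, Alpha 4, Delta 5.
No district's allocation decreased.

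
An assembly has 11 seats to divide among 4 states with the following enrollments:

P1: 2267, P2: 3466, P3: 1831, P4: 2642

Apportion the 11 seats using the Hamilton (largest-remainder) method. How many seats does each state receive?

P1=2; P2=4; P3=2; P4=3

The standard divisor is 10206/11 ≈ 927.818.
Standard quotas: P1 2.443, P2 3.736, P3 1.973, P4 2.848.
Lower quotas: P1 2, P2 3, P3 1, P4 2 (sum 8, leaving 3 seats).
Remainders in descending order: P3 0.973, P4 0.848, P2 0.736, P1 0.443.
The surplus seats go to P3, P4, P2.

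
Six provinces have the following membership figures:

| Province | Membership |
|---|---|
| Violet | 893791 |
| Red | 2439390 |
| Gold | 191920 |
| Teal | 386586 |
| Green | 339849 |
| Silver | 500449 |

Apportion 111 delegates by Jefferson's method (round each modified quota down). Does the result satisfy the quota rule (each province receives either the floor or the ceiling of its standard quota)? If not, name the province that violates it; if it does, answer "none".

Red

Standard quotas: Violet 20.878, Red 56.981, Gold 4.483, Teal 9.030, Green 7.938, Silver 11.690.
Jefferson allocation: Violet 21, Red 58, Gold 4, Teal 9, Green 8, Silver 11.
Red has quota 56.981 (lower 56, upper 57) but receives 58 — outside the quota interval.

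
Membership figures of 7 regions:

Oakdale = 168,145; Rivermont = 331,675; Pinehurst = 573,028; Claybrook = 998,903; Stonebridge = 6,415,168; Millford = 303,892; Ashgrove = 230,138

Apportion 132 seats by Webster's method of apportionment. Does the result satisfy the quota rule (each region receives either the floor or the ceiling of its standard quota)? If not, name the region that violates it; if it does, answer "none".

Stonebridge

Standard quotas: Oakdale 2.460, Rivermont 4.853, Pinehurst 8.385, Claybrook 14.617, Stonebridge 93.871, Millford 4.447, Ashgrove 3.368.
Webster allocation: Oakdale 2, Rivermont 5, Pinehurst 8, Claybrook 15, Stonebridge 95, Millford 4, Ashgrove 3.
Stonebridge has quota 93.871 (lower 93, upper 94) but receives 95 — outside the quota interval.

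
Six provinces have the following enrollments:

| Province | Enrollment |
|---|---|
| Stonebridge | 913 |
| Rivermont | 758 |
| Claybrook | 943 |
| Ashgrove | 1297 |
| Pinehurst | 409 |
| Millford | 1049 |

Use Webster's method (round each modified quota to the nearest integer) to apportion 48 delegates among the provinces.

Stonebridge 8, Rivermont 7, Claybrook 8, Ashgrove 12, Pinehurst 4, Millford 9

Standard divisor 5369/48 ≈ 111.854; standard quotas: Stonebridge 8.162, Rivermont 6.777, Claybrook 8.431, Ashgrove 11.595, Pinehurst 3.657, Millford 9.378.
Rounding to the nearest integer gives Stonebridge 8, Rivermont 7, Claybrook 8, Ashgrove 12, Pinehurst 4, Millford 9 — total 48, matching the house size, so no adjustment is needed.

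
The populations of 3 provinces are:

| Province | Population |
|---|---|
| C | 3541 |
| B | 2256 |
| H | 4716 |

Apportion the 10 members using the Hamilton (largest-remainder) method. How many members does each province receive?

The standard divisor is 10513/10 ≈ 1051.3.
Standard quotas: C 3.368, B 2.146, H 4.486.
Lower quotas: C 3, B 2, H 4 (sum 9, leaving 1 seat).
Remainders in descending order: H 0.486, C 0.368, B 0.146.
Largest remainder: H receives the extra seat.

C: 3, B: 2, H: 5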